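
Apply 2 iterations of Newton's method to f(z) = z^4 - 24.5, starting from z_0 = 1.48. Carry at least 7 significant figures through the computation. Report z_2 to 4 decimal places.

Newton update: z ← z − f(z)/f'(z).
f'(z) = 4z^3
z_0 = 1.480000: f = -19.702148, f' = 12.967168 → z_1 = 1.480000 - (-19.702148)/(12.967168) = 2.999387
z_1 = 2.999387: f = 56.433828, f' = 107.933821 → z_2 = 2.999387 - (56.433828)/(107.933821) = 2.476531

2.4765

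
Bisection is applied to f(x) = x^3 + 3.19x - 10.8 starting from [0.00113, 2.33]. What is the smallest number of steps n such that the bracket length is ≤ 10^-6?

22

Initial width b − a = 2.33 − 0.00113 = 2.328870.
After n steps the width is (b−a)/2^n; need (b−a)/2^n ≤ 10^-6.
So n ≥ log₂(2.328870/10^-6) = log₂(2328870.0000) ≈ 21.1512.
Hence n = 22.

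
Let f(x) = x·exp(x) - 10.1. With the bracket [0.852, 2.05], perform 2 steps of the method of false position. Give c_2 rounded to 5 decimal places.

f(0.852000) = -8.102630, f(2.050000) = 5.824197
step 1: c = 1.548997, f(c) = -2.809268 < 0 → new bracket [1.548997, 2.050000]
step 2: c = 1.712020, f(c) = -0.615175 < 0 → new bracket [1.712020, 2.050000]

1.71202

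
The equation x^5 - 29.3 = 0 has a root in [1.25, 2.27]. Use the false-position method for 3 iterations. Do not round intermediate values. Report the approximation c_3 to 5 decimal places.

f(1.250000) = -26.248242, f(2.270000) = 30.973899
step 1: c = 1.717882, f(c) = -14.338795 < 0 → new bracket [1.717882, 2.270000]
step 2: c = 1.892595, f(c) = -5.017793 < 0 → new bracket [1.892595, 2.270000]
step 3: c = 1.945211, f(c) = -1.449475 < 0 → new bracket [1.945211, 2.270000]

1.94521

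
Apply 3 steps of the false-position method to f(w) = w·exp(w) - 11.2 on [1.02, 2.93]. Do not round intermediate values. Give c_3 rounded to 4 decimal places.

1.6489

f(1.020000) = -8.371341, f(2.930000) = 43.671957
step 1: c = 1.327230, f(c) = -6.195567 < 0 → new bracket [1.327230, 2.930000]
step 2: c = 1.526359, f(c) = -4.176623 < 0 → new bracket [1.526359, 2.930000]
step 3: c = 1.648880, f(c) = -2.623919 < 0 → new bracket [1.648880, 2.930000]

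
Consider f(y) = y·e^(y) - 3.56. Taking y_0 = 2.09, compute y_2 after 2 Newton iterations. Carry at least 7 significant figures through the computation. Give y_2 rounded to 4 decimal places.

Newton update: y ← y − f(y)/f'(y).
f'(y) = (y + 1)·e^(y)
y_0 = 2.090000: f = 13.337473, f' = 24.982388 → y_1 = 2.090000 - (13.337473)/(24.982388) = 1.556125
y_1 = 1.556125: f = 3.816680, f' = 12.117097 → y_2 = 1.556125 - (3.816680)/(12.117097) = 1.241142

1.2411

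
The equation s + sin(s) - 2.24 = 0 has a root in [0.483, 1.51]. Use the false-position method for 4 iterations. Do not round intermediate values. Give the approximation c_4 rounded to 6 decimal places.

1.282011

f(0.483000) = -1.292562, f(1.510000) = 0.268152
step 1: c = 1.333547, f(c) = 0.065535 > 0 → new bracket [0.483000, 1.333547]
step 2: c = 1.292504, f(c) = 0.014030 > 0 → new bracket [0.483000, 1.292504]
step 3: c = 1.283812, f(c) = 0.002913 > 0 → new bracket [0.483000, 1.283812]
step 4: c = 1.282011, f(c) = 0.000601 > 0 → new bracket [0.483000, 1.282011]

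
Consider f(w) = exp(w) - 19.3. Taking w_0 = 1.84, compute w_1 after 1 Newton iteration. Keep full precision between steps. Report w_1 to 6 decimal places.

f'(w) = exp(w)
w_0 = 1.840000: f = -13.003462, f' = 6.296538 → w_1 = 1.840000 - (-13.003462)/(6.296538) = 3.905176

3.905176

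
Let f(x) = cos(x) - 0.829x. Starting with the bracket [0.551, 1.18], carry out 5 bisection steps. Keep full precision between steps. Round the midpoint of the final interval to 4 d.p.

0.8164

f(0.551000) = 0.395222, f(1.180000) = -0.597295 (opposite signs)
step 1: m = 0.865500, f(m) = -0.069240 < 0 → root in [0.551000, 0.865500]
step 2: m = 0.708250, f(m) = 0.172362 > 0 → root in [0.708250, 0.865500]
step 3: m = 0.786875, f(m) = 0.053742 > 0 → root in [0.786875, 0.865500]
step 4: m = 0.826187, f(m) = -0.007225 < 0 → root in [0.786875, 0.826187]
step 5: m = 0.806531, f(m) = 0.023392 > 0 → root in [0.806531, 0.826187]
Midpoint of [0.806531, 0.826187] = 0.816359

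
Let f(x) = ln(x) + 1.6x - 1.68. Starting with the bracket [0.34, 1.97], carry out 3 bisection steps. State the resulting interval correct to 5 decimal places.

f(0.340000) = -2.214810, f(1.970000) = 2.150034 (opposite signs)
step 1: m = 1.155000, f(m) = 0.312100 > 0 → root in [0.340000, 1.155000]
step 2: m = 0.747500, f(m) = -0.775021 < 0 → root in [0.747500, 1.155000]
step 3: m = 0.951250, f(m) = -0.207978 < 0 → root in [0.951250, 1.155000]

[0.95125, 1.15500]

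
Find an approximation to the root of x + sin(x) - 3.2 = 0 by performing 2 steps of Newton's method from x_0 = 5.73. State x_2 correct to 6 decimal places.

f'(x) = 1 + cos(x)
x_0 = 5.730000: f = 2.004600, f' = 1.850855 → x_1 = 5.730000 - (2.004600)/(1.850855) = 4.646933
x_1 = 4.646933: f = 0.449075, f' = 0.934591 → x_2 = 4.646933 - (0.449075)/(0.934591) = 4.166429

4.166429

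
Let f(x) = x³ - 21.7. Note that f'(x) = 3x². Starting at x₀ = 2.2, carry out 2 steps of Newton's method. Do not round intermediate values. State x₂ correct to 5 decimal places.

2.79903

x_0 = 2.200000: f = -11.052000, f' = 14.520000 → x_1 = 2.200000 - (-11.052000)/(14.520000) = 2.961157
x_1 = 2.961157: f = 4.264760, f' = 26.305353 → x_2 = 2.961157 - (4.264760)/(26.305353) = 2.799032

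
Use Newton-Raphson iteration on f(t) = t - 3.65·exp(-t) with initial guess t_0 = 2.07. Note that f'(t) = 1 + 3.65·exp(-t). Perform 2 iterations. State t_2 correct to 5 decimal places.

t_0 = 2.070000: f = 1.609422, f' = 1.460578 → t_1 = 2.070000 - (1.609422)/(1.460578) = 0.968093
t_1 = 0.968093: f = -0.418202, f' = 2.386295 → t_2 = 0.968093 - (-0.418202)/(2.386295) = 1.143344

1.14334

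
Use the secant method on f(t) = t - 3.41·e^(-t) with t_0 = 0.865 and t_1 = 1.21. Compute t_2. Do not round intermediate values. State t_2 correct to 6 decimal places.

1.122773

f(t_0) = -0.570786, f(t_1) = 0.193147
t_2 = 1.210000 - (0.193147)·(1.210000 - 0.865000)/(0.193147 - (-0.570786)) = 1.122773; f(t_2) = 0.013239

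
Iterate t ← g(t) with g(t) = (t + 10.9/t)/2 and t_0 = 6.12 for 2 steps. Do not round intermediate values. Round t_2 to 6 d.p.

t_1 = g(6.120000) = 3.950523
t_2 = g(3.950523) = 3.354826

3.354826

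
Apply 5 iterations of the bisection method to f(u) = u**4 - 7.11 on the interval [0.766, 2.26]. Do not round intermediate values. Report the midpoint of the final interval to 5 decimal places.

f(0.766000) = -6.765717, f(2.260000) = 18.977578 (opposite signs)
step 1: m = 1.513000, f(m) = -1.869705 < 0 → root in [1.513000, 2.260000]
step 2: m = 1.886500, f(m) = 5.555643 > 0 → root in [1.513000, 1.886500]
step 3: m = 1.699750, f(m) = 1.237188 > 0 → root in [1.513000, 1.699750]
step 4: m = 1.606375, f(m) = -0.451326 < 0 → root in [1.606375, 1.699750]
step 5: m = 1.653062, f(m) = 0.357188 > 0 → root in [1.606375, 1.653062]
Midpoint of [1.606375, 1.653062] = 1.629719

1.62972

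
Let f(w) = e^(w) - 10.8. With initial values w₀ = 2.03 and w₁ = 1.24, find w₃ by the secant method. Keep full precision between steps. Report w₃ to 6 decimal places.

2.216755

Secant update: w_(k+1) = w_k − f(w_k)·(w_k − w_(k-1))/(f(w_k) − f(w_(k-1))).
f(w_0) = -3.185914, f(w_1) = -7.344387
w_2 = 1.240000 - (-7.344387)·(1.240000 - 2.030000)/(-7.344387 - (-3.185914)) = 2.635239; f(w_2) = 3.146651
w_3 = 2.635239 - (3.146651)·(2.635239 - 1.240000)/(3.146651 - (-7.344387)) = 2.216755; f(w_3) = -1.622495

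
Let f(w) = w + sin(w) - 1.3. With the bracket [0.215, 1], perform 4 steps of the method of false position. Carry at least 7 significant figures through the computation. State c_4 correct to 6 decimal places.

f(0.215000) = -0.871653, f(1.000000) = 0.541471
step 1: c = 0.699209, f(c) = 0.042822 > 0 → new bracket [0.215000, 0.699209]
step 2: c = 0.676535, f(c) = 0.002630 > 0 → new bracket [0.215000, 0.676535]
step 3: c = 0.675147, f(c) = 0.000158 > 0 → new bracket [0.215000, 0.675147]
step 4: c = 0.675063, f(c) = 0.000010 > 0 → new bracket [0.215000, 0.675063]

0.675063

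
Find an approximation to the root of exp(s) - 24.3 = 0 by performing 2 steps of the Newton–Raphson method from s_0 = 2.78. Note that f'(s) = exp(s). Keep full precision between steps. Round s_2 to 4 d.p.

3.1950

s_0 = 2.780000: f = -8.180979, f' = 16.119021 → s_1 = 2.780000 - (-8.180979)/(16.119021) = 3.287536
s_1 = 3.287536: f = 2.476797, f' = 26.776797 → s_2 = 3.287536 - (2.476797)/(26.776797) = 3.195038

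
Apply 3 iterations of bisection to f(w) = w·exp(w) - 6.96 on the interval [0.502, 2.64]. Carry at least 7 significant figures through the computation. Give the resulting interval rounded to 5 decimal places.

[1.30375, 1.57100]

f(0.502000) = -6.130685, f(2.640000) = 30.034858 (opposite signs)
step 1: m = 1.571000, f(m) = 0.598799 > 0 → root in [0.502000, 1.571000]
step 2: m = 1.036500, f(m) = -4.037762 < 0 → root in [1.036500, 1.571000]
step 3: m = 1.303750, f(m) = -2.158181 < 0 → root in [1.303750, 1.571000]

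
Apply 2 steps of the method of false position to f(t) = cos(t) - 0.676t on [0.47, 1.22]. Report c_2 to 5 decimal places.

0.90735

f(0.470000) = 0.573848, f(1.220000) = -0.481074
step 1: c = 0.877979, f(c) = 0.045194 > 0 → new bracket [0.877979, 1.220000]
step 2: c = 0.907350, f(c) = 0.002467 > 0 → new bracket [0.907350, 1.220000]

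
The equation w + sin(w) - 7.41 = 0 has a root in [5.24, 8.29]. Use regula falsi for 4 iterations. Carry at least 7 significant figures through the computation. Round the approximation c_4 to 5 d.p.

False-position update: c = (a·f(b) − b·f(a))/(f(b) − f(a)); replace the endpoint whose sign matches f(c).
f(5.240000) = -3.034012, f(8.290000) = 1.786440
step 1: c = 7.159682, f(c) = 0.518184 > 0 → new bracket [5.240000, 7.159682]
step 2: c = 6.879644, f(c) = 0.031361 > 0 → new bracket [5.240000, 6.879644]
step 3: c = 6.862870, f(c) = 0.000630 > 0 → new bracket [5.240000, 6.862870]
step 4: c = 6.862533, f(c) = 0.000011 > 0 → new bracket [5.240000, 6.862533]

6.86253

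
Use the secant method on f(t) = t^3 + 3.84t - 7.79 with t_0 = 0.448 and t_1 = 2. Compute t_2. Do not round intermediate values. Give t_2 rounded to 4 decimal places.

f(t_0) = -5.979765, f(t_1) = 7.890000
t_2 = 2.000000 - (7.890000)·(2.000000 - 0.448000)/(7.890000 - (-5.979765)) = 1.117124; f(t_2) = -2.106110

1.1171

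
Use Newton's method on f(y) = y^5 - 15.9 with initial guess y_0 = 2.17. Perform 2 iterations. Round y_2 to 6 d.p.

1.758412

f'(y) = 5y^4
y_0 = 2.170000: f = 32.217014, f' = 110.868696 → y_1 = 2.170000 - (32.217014)/(110.868696) = 1.879413
y_1 = 1.879413: f = 7.548281, f' = 62.381930 → y_2 = 1.879413 - (7.548281)/(62.381930) = 1.758412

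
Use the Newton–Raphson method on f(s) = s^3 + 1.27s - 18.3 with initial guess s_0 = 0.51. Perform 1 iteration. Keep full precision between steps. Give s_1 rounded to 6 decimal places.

9.054920

Newton update: s ← s − f(s)/f'(s).
f'(s) = 3s^2 + 1.27
s_0 = 0.510000: f = -17.519649, f' = 2.050300 → s_1 = 0.510000 - (-17.519649)/(2.050300) = 9.054920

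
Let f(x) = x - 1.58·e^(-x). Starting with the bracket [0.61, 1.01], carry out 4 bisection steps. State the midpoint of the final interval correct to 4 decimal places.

0.7475

f(0.610000) = -0.248494, f(1.010000) = 0.434534 (opposite signs)
step 1: m = 0.810000, f(m) = 0.107124 > 0 → root in [0.610000, 0.810000]
step 2: m = 0.710000, f(m) = -0.066798 < 0 → root in [0.710000, 0.810000]
step 3: m = 0.760000, f(m) = 0.021087 > 0 → root in [0.710000, 0.760000]
step 4: m = 0.735000, f(m) = -0.022619 < 0 → root in [0.735000, 0.760000]
Midpoint of [0.735000, 0.760000] = 0.747500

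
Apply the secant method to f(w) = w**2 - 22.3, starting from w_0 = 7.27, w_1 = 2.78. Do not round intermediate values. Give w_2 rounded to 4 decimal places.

f(w_0) = 30.552900, f(w_1) = -14.571600
w_2 = 2.780000 - (-14.571600)·(2.780000 - 7.270000)/(-14.571600 - (30.552900)) = 4.229910; f(w_2) = -4.407858

4.2299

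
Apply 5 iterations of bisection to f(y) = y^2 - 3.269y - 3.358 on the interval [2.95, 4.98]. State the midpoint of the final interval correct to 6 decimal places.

f(2.950000) = -4.299050, f(4.980000) = 5.162780 (opposite signs)
step 1: m = 3.965000, f(m) = -0.598360 < 0 → root in [3.965000, 4.980000]
step 2: m = 4.472500, f(m) = 2.024654 > 0 → root in [3.965000, 4.472500]
step 3: m = 4.218750, f(m) = 0.648758 > 0 → root in [3.965000, 4.218750]
step 4: m = 4.091875, f(m) = 0.009102 > 0 → root in [3.965000, 4.091875]
step 5: m = 4.028437, f(m) = -0.298653 < 0 → root in [4.028437, 4.091875]
Midpoint of [4.028437, 4.091875] = 4.060156

4.060156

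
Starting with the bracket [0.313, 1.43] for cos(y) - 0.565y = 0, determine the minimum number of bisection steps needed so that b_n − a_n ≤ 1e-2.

Initial width b − a = 1.43 − 0.313 = 1.117000.
After n steps the width is (b−a)/2^n; need (b−a)/2^n ≤ 1e-2.
So n ≥ log₂(1.117000/1e-2) = log₂(111.7000) ≈ 6.8035.
Hence n = 7.

7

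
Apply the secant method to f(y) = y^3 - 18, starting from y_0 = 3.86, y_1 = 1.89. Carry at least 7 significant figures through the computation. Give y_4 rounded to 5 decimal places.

f(y_0) = 39.512456, f(y_1) = -11.248731
y_2 = 1.890000 - (-11.248731)·(1.890000 - 3.860000)/(-11.248731 - (39.512456)) = 2.326554; f(y_2) = -5.406704
y_3 = 2.326554 - (-5.406704)·(2.326554 - 1.890000)/(-5.406704 - (-11.248731)) = 2.730578; f(y_3) = 2.359340
y_4 = 2.730578 - (2.359340)·(2.730578 - 2.326554)/(2.359340 - (-5.406704)) = 2.607835; f(y_4) = -0.264635

2.60783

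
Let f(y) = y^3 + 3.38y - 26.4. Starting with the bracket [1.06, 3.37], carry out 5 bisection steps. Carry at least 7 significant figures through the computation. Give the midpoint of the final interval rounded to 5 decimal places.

2.61203

f(1.060000) = -21.626184, f(3.370000) = 23.263353 (opposite signs)
step 1: m = 2.215000, f(m) = -8.046012 < 0 → root in [2.215000, 3.370000]
step 2: m = 2.792500, f(m) = 4.814722 > 0 → root in [2.215000, 2.792500]
step 3: m = 2.503750, f(m) = -2.241907 < 0 → root in [2.503750, 2.792500]
step 4: m = 2.648125, f(m) = 1.120814 > 0 → root in [2.503750, 2.648125]
step 5: m = 2.575938, f(m) = -0.600816 < 0 → root in [2.575938, 2.648125]
Midpoint of [2.575938, 2.648125] = 2.612031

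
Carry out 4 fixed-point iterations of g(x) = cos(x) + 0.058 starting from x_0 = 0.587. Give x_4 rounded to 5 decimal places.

0.73200

x_1 = g(0.587000) = 0.890606
x_2 = g(0.890606) = 0.686941
x_3 = g(0.686941) = 0.831190
x_4 = g(0.831190) = 0.731997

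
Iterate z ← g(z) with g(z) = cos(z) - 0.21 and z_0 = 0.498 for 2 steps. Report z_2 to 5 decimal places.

0.57473

z_1 = g(0.498000) = 0.668540
z_2 = g(0.668540) = 0.574728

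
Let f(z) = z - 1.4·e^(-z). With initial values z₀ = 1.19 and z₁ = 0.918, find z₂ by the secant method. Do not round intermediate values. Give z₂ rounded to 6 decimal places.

f(z_0) = 0.764090, f(z_1) = 0.358956
z_2 = 0.918000 - (0.358956)·(0.918000 - 1.190000)/(0.358956 - (0.764090)) = 0.677003; f(z_2) = -0.034390

0.677003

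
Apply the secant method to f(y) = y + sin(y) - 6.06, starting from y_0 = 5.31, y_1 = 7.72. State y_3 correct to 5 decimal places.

6.16512

f(y_0) = -1.576682, f(y_1) = 2.651038
y_2 = 7.720000 - (2.651038)·(7.720000 - 5.310000)/(2.651038 - (-1.576682)) = 6.208783; f(y_2) = 0.074450
y_3 = 6.208783 - (0.074450)·(6.208783 - 7.720000)/(0.074450 - (2.651038)) = 6.165117; f(y_3) = -0.012677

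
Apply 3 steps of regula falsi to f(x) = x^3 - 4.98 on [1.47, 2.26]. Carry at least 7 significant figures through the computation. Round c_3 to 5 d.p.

1.70288

f(1.470000) = -1.803477, f(2.260000) = 6.563176
step 1: c = 1.640289, f(c) = -0.566726 < 0 → new bracket [1.640289, 2.260000]
step 2: c = 1.689547, f(c) = -0.157072 < 0 → new bracket [1.689547, 2.260000]
step 3: c = 1.702880, f(c) = -0.041987 < 0 → new bracket [1.702880, 2.260000]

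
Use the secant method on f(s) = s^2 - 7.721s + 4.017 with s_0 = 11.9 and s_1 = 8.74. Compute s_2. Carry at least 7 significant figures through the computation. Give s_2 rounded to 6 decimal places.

7.739686

Secant update: s_(k+1) = s_k − f(s_k)·(s_k − s_(k-1))/(f(s_k) − f(s_(k-1))).
f(s_0) = 53.747100, f(s_1) = 12.923060
s_2 = 8.740000 - (12.923060)·(8.740000 - 11.900000)/(12.923060 - (53.747100)) = 7.739686; f(s_2) = 4.161622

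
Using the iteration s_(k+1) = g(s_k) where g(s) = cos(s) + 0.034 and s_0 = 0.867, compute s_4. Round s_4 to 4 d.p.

0.7839

s_1 = g(0.867000) = 0.681117
s_2 = g(0.681117) = 0.810870
s_3 = g(0.810870) = 0.722868
s_4 = g(0.722868) = 0.783912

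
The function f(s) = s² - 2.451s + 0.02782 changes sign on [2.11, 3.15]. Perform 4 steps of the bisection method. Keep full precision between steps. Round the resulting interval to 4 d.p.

[2.4350, 2.5000]

f(2.110000) = -0.691690, f(3.150000) = 2.229670 (opposite signs)
step 1: m = 2.630000, f(m) = 0.498590 > 0 → root in [2.110000, 2.630000]
step 2: m = 2.370000, f(m) = -0.164150 < 0 → root in [2.370000, 2.630000]
step 3: m = 2.500000, f(m) = 0.150320 > 0 → root in [2.370000, 2.500000]
step 4: m = 2.435000, f(m) = -0.011140 < 0 → root in [2.435000, 2.500000]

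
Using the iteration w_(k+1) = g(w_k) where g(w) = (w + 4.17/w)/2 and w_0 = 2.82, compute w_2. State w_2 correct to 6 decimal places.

2.044736

w_1 = g(2.820000) = 2.149362
w_2 = g(2.149362) = 2.044736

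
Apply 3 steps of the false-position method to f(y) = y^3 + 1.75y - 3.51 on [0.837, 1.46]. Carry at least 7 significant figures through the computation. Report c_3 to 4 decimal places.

False-position update: c = (a·f(b) − b·f(a))/(f(b) − f(a)); replace the endpoint whose sign matches f(c).
f(0.837000) = -1.458874, f(1.460000) = 2.157136
step 1: c = 1.088348, f(c) = -0.316239 < 0 → new bracket [1.088348, 1.460000]
step 2: c = 1.135867, f(c) = -0.056745 < 0 → new bracket [1.135867, 1.460000]
step 3: c = 1.144175, f(c) = -0.009813 < 0 → new bracket [1.144175, 1.460000]

1.1442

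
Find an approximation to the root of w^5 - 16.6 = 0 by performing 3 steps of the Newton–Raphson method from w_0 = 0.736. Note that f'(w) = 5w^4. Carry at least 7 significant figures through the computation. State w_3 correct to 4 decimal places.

w_0 = 0.736000: f = -16.384032, f' = 1.467173 → w_1 = 0.736000 - (-16.384032)/(1.467173) = 11.903078
w_1 = 11.903078: f = 238927.497416, f' = 100370.722350 → w_2 = 11.903078 - (238927.497416)/(100370.722350) = 9.522627
w_2 = 9.522627: f = 78287.401437, f' = 41114.704084 → w_3 = 9.522627 - (78287.401437)/(41114.704084) = 7.618506

7.6185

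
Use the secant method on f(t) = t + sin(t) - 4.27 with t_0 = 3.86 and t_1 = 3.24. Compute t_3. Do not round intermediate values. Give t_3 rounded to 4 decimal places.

4.2932

f(t_0) = -1.068186, f(t_1) = -1.128249
t_2 = 3.240000 - (-1.128249)·(3.240000 - 3.860000)/(-1.128249 - (-1.068186)) = 14.886510; f(t_2) = 11.348647
t_3 = 14.886510 - (11.348647)·(14.886510 - 3.240000)/(11.348647 - (-1.128249)) = 4.293159; f(t_3) = -0.890243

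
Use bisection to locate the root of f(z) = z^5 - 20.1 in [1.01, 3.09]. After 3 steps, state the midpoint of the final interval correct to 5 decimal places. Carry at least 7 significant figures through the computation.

1.92000

f(1.010000) = -19.048990, f(3.090000) = 261.603600 (opposite signs)
step 1: m = 2.050000, f(m) = 16.105063 > 0 → root in [1.010000, 2.050000]
step 2: m = 1.530000, f(m) = -11.715886 < 0 → root in [1.530000, 2.050000]
step 3: m = 1.790000, f(m) = -1.723400 < 0 → root in [1.790000, 2.050000]
Midpoint of [1.790000, 2.050000] = 1.920000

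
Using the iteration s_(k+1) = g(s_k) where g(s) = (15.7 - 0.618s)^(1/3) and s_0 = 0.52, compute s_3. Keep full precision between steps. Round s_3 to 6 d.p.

s_1 = g(0.520000) = 2.486791
s_2 = g(2.486791) = 2.419469
s_3 = g(2.419469) = 2.421836

2.421836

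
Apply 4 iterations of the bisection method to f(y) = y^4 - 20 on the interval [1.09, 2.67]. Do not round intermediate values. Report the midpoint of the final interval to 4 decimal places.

2.1269

f(1.090000) = -18.588418, f(2.670000) = 30.821215 (opposite signs)
step 1: m = 1.880000, f(m) = -7.508017 < 0 → root in [1.880000, 2.670000]
step 2: m = 2.275000, f(m) = 6.787094 > 0 → root in [1.880000, 2.275000]
step 3: m = 2.077500, f(m) = -1.372090 < 0 → root in [2.077500, 2.275000]
step 4: m = 2.176250, f(m) = 2.430303 > 0 → root in [2.077500, 2.176250]
Midpoint of [2.077500, 2.176250] = 2.126875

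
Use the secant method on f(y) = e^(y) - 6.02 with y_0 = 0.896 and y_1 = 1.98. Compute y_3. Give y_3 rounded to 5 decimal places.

Secant update: y_(k+1) = y_k − f(y_k)·(y_k − y_(k-1))/(f(y_k) − f(y_(k-1))).
f(y_0) = -3.570216, f(y_1) = 1.222743
y_2 = 1.980000 - (1.222743)·(1.980000 - 0.896000)/(1.222743 - (-3.570216)) = 1.703458; f(y_2) = -0.527090
y_3 = 1.703458 - (-0.527090)·(1.703458 - 1.980000)/(-0.527090 - (1.222743)) = 1.786759; f(y_3) = -0.049928

1.78676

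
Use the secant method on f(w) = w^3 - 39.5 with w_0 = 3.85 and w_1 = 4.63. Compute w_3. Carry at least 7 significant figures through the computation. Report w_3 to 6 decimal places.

3.439364

f(w_0) = 17.566625, f(w_1) = 59.752847
w_2 = 4.630000 - (59.752847)·(4.630000 - 3.850000)/(59.752847 - (17.566625)) = 3.525203; f(w_2) = 4.307888
w_3 = 3.525203 - (4.307888)·(3.525203 - 4.630000)/(4.307888 - (59.752847)) = 3.439364; f(w_3) = 1.185000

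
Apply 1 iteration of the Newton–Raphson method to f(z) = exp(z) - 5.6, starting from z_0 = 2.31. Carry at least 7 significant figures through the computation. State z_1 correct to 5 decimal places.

Newton update: z ← z − f(z)/f'(z).
f'(z) = exp(z)
z_0 = 2.310000: f = 4.474425, f' = 10.074425 → z_1 = 2.310000 - (4.474425)/(10.074425) = 1.865863

1.86586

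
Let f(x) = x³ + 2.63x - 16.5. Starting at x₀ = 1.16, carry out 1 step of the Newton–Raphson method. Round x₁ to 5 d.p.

2.94321

f'(x) = 3x² + 2.63
x_0 = 1.160000: f = -11.888304, f' = 6.666800 → x_1 = 1.160000 - (-11.888304)/(6.666800) = 2.943210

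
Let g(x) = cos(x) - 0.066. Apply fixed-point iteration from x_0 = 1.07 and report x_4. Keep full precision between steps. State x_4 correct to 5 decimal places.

0.76249

x_1 = g(1.070000) = 0.414124
x_2 = g(0.414124) = 0.849469
x_3 = g(0.849469) = 0.594382
x_4 = g(0.594382) = 0.762495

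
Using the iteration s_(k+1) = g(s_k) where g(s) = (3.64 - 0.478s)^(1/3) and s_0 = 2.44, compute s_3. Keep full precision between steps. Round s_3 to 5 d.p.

1.43437

s_1 = g(2.440000) = 1.352429
s_2 = g(1.352429) = 1.441213
s_3 = g(1.441213) = 1.434370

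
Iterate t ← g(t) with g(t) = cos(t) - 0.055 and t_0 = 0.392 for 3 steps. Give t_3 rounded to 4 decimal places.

t_1 = g(0.392000) = 0.869147
t_2 = g(0.869147) = 0.590478
t_3 = g(0.590478) = 0.775674

0.7757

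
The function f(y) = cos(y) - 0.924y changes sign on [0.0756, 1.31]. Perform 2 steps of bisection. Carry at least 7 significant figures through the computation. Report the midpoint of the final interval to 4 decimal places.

f(0.075600) = 0.927289, f(1.310000) = -0.952590 (opposite signs)
step 1: m = 0.692800, f(m) = 0.129313 > 0 → root in [0.692800, 1.310000]
step 2: m = 1.001400, f(m) = -0.386170 < 0 → root in [0.692800, 1.001400]
Midpoint of [0.692800, 1.001400] = 0.847100

0.8471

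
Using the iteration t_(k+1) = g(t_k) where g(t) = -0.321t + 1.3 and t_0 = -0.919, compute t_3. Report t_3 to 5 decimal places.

1.04705

t_1 = g(-0.919000) = 1.594999
t_2 = g(1.594999) = 0.788005
t_3 = g(0.788005) = 1.047050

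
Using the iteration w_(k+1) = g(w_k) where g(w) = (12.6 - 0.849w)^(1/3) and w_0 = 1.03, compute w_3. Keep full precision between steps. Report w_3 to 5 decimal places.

w_1 = g(1.030000) = 2.271839
w_2 = g(2.271839) = 2.201597
w_3 = g(2.201597) = 2.205691

2.20569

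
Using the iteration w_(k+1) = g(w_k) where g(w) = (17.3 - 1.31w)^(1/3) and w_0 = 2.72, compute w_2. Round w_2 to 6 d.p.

w_1 = g(2.720000) = 2.394943
w_2 = g(2.394943) = 2.419438

2.419438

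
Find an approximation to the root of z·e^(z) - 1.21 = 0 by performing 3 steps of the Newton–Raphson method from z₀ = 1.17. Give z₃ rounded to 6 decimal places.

Newton update: z ← z − f(z)/f'(z).
f'(z) = (z + 1)·e^(z)
z_0 = 1.170000: f = 2.559731, f' = 6.991724 → z_1 = 1.170000 - (2.559731)/(6.991724) = 0.803891
z_1 = 0.803891: f = 0.586068, f' = 4.030286 → z_2 = 0.803891 - (0.586068)/(4.030286) = 0.658475
z_2 = 0.658475: f = 0.062072, f' = 3.203916 → z_3 = 0.658475 - (0.062072)/(3.203916) = 0.639102

0.639102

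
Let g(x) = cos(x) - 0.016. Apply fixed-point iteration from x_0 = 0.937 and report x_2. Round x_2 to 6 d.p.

0.822535

x_1 = g(0.937000) = 0.576208
x_2 = g(0.576208) = 0.822535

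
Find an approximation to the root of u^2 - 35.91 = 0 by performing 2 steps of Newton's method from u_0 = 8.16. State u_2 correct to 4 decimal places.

5.9991

Newton update: u ← u − f(u)/f'(u).
f'(u) = 2u
u_0 = 8.160000: f = 30.675600, f' = 16.320000 → u_1 = 8.160000 - (30.675600)/(16.320000) = 6.280368
u_1 = 6.280368: f = 3.533018, f' = 12.560735 → u_2 = 6.280368 - (3.533018)/(12.560735) = 5.999093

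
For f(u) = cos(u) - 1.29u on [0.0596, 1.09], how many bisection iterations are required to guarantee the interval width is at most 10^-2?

7

Initial width b − a = 1.09 − 0.0596 = 1.030400.
After n steps the width is (b−a)/2^n; need (b−a)/2^n ≤ 10^-2.
So n ≥ log₂(1.030400/10^-2) = log₂(103.0400) ≈ 6.6871.
Hence n = 7.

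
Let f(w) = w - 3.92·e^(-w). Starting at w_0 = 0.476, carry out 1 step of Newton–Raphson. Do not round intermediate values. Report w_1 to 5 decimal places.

f'(w) = 1 + 3.92·e^(-w)
w_0 = 0.476000: f = -1.959353, f' = 3.435353 → w_1 = 0.476000 - (-1.959353)/(3.435353) = 1.046350

1.04635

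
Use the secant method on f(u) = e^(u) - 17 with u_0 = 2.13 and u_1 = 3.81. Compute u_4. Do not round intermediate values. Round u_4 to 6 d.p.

2.855271

f(u_0) = -8.585133, f(u_1) = 28.150439
u_2 = 3.810000 - (28.150439)·(3.810000 - 2.130000)/(28.150439 - (-8.585133)) = 2.522617; f(u_2) = -4.538830
u_3 = 2.522617 - (-4.538830)·(2.522617 - 3.810000)/(-4.538830 - (28.150439)) = 2.701368; f(u_3) = -2.099906
u_4 = 2.701368 - (-2.099906)·(2.701368 - 2.522617)/(-2.099906 - (-4.538830)) = 2.855271; f(u_4) = 0.379143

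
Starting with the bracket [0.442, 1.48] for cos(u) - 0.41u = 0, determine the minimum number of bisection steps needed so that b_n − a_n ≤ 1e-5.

Initial width b − a = 1.48 − 0.442 = 1.038000.
After n steps the width is (b−a)/2^n; need (b−a)/2^n ≤ 1e-5.
So n ≥ log₂(1.038000/1e-5) = log₂(103800.0000) ≈ 16.6634.
Hence n = 17.

17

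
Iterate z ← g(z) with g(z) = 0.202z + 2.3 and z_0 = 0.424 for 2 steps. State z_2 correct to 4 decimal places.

z_1 = g(0.424000) = 2.385648
z_2 = g(2.385648) = 2.781901

2.7819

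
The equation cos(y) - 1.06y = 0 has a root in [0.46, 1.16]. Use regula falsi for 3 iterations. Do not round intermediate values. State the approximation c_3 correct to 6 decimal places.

0.713225

f(0.460000) = 0.408452, f(1.160000) = -0.830260
step 1: c = 0.690818, f(c) = 0.038459 > 0 → new bracket [0.690818, 1.160000]
step 2: c = 0.711589, f(c) = 0.003042 > 0 → new bracket [0.711589, 1.160000]
step 3: c = 0.713225, f(c) = 0.000237 > 0 → new bracket [0.713225, 1.160000]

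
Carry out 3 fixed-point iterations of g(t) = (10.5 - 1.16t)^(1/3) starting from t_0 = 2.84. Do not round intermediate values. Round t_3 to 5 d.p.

t_1 = g(2.840000) = 1.931479
t_2 = g(1.931479) = 2.021394
t_3 = g(2.021394) = 2.012849

2.01285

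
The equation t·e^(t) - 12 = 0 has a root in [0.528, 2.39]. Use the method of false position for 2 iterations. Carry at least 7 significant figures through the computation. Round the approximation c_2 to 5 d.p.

f(0.528000) = -11.104756, f(2.390000) = 14.083251
step 1: c = 1.348909, f(c) = -6.802360 < 0 → new bracket [1.348909, 2.390000]
step 2: c = 1.687988, f(c) = -2.870369 < 0 → new bracket [1.687988, 2.390000]

1.68799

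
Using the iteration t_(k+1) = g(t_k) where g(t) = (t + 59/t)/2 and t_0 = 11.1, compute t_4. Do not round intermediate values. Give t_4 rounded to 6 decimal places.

7.681146

t_1 = g(11.100000) = 8.207658
t_2 = g(8.207658) = 7.698033
t_3 = g(7.698033) = 7.681164
t_4 = g(7.681164) = 7.681146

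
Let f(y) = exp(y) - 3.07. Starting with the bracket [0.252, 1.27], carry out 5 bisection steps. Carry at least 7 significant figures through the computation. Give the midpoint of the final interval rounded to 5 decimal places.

1.12684

f(0.252000) = -1.783404, f(1.270000) = 0.490853 (opposite signs)
step 1: m = 0.761000, f(m) = -0.929584 < 0 → root in [0.761000, 1.270000]
step 2: m = 1.015500, f(m) = -0.309257 < 0 → root in [1.015500, 1.270000]
step 3: m = 1.142750, f(m) = 0.065379 > 0 → root in [1.015500, 1.142750]
step 4: m = 1.079125, f(m) = -0.127896 < 0 → root in [1.079125, 1.142750]
step 5: m = 1.110937, f(m) = -0.032796 < 0 → root in [1.110937, 1.142750]
Midpoint of [1.110937, 1.142750] = 1.126844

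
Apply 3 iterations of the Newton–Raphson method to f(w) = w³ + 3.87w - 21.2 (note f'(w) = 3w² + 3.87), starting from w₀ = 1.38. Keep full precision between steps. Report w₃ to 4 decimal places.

w_0 = 1.380000: f = -13.231328, f' = 9.583200 → w_1 = 1.380000 - (-13.231328)/(9.583200) = 2.760680
w_1 = 2.760680: f = 10.523939, f' = 26.734054 → w_2 = 2.760680 - (10.523939)/(26.734054) = 2.367027
w_2 = 2.367027: f = 1.222405, f' = 20.678445 → w_3 = 2.367027 - (1.222405)/(20.678445) = 2.307912

2.3079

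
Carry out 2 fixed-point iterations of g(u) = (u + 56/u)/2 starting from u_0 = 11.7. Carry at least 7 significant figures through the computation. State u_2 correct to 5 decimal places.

7.51834

u_1 = g(11.700000) = 8.243162
u_2 = g(8.243162) = 7.518336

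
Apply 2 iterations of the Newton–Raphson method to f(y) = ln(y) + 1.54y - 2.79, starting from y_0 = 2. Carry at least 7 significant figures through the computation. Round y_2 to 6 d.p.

1.533867

Newton update: y ← y − f(y)/f'(y).
f'(y) = 1/y + 1.54
y_0 = 2.000000: f = 0.983147, f' = 2.040000 → y_1 = 2.000000 - (0.983147)/(2.040000) = 1.518065
y_1 = 1.518065: f = -0.034743, f' = 2.198733 → y_2 = 1.518065 - (-0.034743)/(2.198733) = 1.533867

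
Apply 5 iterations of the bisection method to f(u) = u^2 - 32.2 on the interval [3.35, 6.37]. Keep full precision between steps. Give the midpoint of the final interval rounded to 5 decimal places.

f(3.350000) = -20.977500, f(6.370000) = 8.376900 (opposite signs)
step 1: m = 4.860000, f(m) = -8.580400 < 0 → root in [4.860000, 6.370000]
step 2: m = 5.615000, f(m) = -0.671775 < 0 → root in [5.615000, 6.370000]
step 3: m = 5.992500, f(m) = 3.710056 > 0 → root in [5.615000, 5.992500]
step 4: m = 5.803750, f(m) = 1.483514 > 0 → root in [5.615000, 5.803750]
step 5: m = 5.709375, f(m) = 0.396963 > 0 → root in [5.615000, 5.709375]
Midpoint of [5.615000, 5.709375] = 5.662187

5.66219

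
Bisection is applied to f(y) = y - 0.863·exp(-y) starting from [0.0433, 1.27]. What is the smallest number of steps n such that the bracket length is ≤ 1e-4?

Initial width b − a = 1.27 − 0.0433 = 1.226700.
After n steps the width is (b−a)/2^n; need (b−a)/2^n ≤ 1e-4.
So n ≥ log₂(1.226700/1e-4) = log₂(12267.0000) ≈ 13.5825.
Hence n = 14.

14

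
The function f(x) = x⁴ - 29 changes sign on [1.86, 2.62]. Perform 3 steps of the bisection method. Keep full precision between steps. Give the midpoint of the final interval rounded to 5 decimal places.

f(1.860000) = -17.031168, f(2.620000) = 18.119987 (opposite signs)
step 1: m = 2.240000, f(m) = -3.823690 < 0 → root in [2.240000, 2.620000]
step 2: m = 2.430000, f(m) = 5.867844 > 0 → root in [2.240000, 2.430000]
step 3: m = 2.335000, f(m) = 0.726757 > 0 → root in [2.240000, 2.335000]
Midpoint of [2.240000, 2.335000] = 2.287500

2.28750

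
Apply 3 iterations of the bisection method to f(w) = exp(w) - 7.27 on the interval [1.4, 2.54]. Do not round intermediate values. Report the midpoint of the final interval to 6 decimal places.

f(1.400000) = -3.214800, f(2.540000) = 5.409671 (opposite signs)
step 1: m = 1.970000, f(m) = -0.099324 < 0 → root in [1.970000, 2.540000]
step 2: m = 2.255000, f(m) = 2.265293 > 0 → root in [1.970000, 2.255000]
step 3: m = 2.112500, f(m) = 0.998888 > 0 → root in [1.970000, 2.112500]
Midpoint of [1.970000, 2.112500] = 2.041250

2.041250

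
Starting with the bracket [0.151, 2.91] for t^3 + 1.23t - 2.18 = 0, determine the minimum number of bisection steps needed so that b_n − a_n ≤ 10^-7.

25

Initial width b − a = 2.91 − 0.151 = 2.759000.
After n steps the width is (b−a)/2^n; need (b−a)/2^n ≤ 10^-7.
So n ≥ log₂(2.759000/10^-7) = log₂(27590000.0000) ≈ 24.7176.
Hence n = 25.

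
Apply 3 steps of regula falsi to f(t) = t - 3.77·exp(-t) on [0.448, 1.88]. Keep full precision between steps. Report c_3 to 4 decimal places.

False-position update: c = (a·f(b) − b·f(a))/(f(b) − f(a)); replace the endpoint whose sign matches f(c).
f(0.448000) = -1.960671, f(1.880000) = 1.304735
step 1: c = 1.307826, f(c) = 0.288390 > 0 → new bracket [0.448000, 1.307826]
step 2: c = 1.197573, f(c) = 0.059312 > 0 → new bracket [0.448000, 1.197573]
step 3: c = 1.175564, f(c) = 0.011972 > 0 → new bracket [0.448000, 1.175564]

1.1756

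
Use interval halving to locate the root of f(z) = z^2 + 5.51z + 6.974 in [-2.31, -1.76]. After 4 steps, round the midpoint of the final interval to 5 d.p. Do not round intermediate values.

f(-2.310000) = -0.418000, f(-1.760000) = 0.374000 (opposite signs)
step 1: m = -2.035000, f(m) = -0.097625 < 0 → root in [-2.035000, -1.760000]
step 2: m = -1.897500, f(m) = 0.119281 > 0 → root in [-2.035000, -1.897500]
step 3: m = -1.966250, f(m) = 0.006102 > 0 → root in [-2.035000, -1.966250]
step 4: m = -2.000625, f(m) = -0.046943 < 0 → root in [-2.000625, -1.966250]
Midpoint of [-2.000625, -1.966250] = -1.983438

-1.98344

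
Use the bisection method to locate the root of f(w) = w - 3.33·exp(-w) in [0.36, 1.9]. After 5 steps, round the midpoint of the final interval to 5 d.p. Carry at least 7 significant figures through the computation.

1.10594

f(0.360000) = -1.963262, f(1.900000) = 1.401936 (opposite signs)
step 1: m = 1.130000, f(m) = 0.054299 > 0 → root in [0.360000, 1.130000]
step 2: m = 0.745000, f(m) = -0.835865 < 0 → root in [0.745000, 1.130000]
step 3: m = 0.937500, f(m) = -0.366547 < 0 → root in [0.937500, 1.130000]
step 4: m = 1.033750, f(m) = -0.150633 < 0 → root in [1.033750, 1.130000]
step 5: m = 1.081875, f(m) = -0.046860 < 0 → root in [1.081875, 1.130000]
Midpoint of [1.081875, 1.130000] = 1.105938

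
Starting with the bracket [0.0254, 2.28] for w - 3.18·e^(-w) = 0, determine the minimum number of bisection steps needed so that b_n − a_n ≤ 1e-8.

28

Initial width b − a = 2.28 − 0.0254 = 2.254600.
After n steps the width is (b−a)/2^n; need (b−a)/2^n ≤ 1e-8.
So n ≥ log₂(2.254600/1e-8) = log₂(225460000.0000) ≈ 27.7483.
Hence n = 28.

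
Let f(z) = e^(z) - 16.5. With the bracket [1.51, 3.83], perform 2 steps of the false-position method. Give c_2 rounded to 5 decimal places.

2.51874

False-position update: c = (a·f(b) − b·f(a))/(f(b) − f(a)); replace the endpoint whose sign matches f(c).
f(1.510000) = -11.973269, f(3.830000) = 29.562538
step 1: c = 2.178772, f(c) = -7.664550 < 0 → new bracket [2.178772, 3.830000]
step 2: c = 2.518737, f(c) = -4.087086 < 0 → new bracket [2.518737, 3.830000]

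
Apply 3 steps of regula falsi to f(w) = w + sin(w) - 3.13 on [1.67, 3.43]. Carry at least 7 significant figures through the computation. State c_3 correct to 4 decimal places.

f(1.670000) = -0.464917, f(3.430000) = 0.015574
step 1: c = 3.372953, f(c) = 0.013651 > 0 → new bracket [1.670000, 3.372953]
step 2: c = 3.324376, f(c) = 0.012609 > 0 → new bracket [1.670000, 3.324376]
step 3: c = 3.280693, f(c) = 0.012041 > 0 → new bracket [1.670000, 3.280693]

3.2807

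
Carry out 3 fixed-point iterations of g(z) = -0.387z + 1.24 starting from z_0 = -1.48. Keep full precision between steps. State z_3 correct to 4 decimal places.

1.0316

z_1 = g(-1.480000) = 1.812760
z_2 = g(1.812760) = 0.538462
z_3 = g(0.538462) = 1.031615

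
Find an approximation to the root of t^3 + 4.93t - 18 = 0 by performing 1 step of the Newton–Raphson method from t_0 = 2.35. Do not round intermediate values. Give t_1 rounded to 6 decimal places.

f'(t) = 3t^2 + 4.93
t_0 = 2.350000: f = 6.563375, f' = 21.497500 → t_1 = 2.350000 - (6.563375)/(21.497500) = 2.044691

2.044691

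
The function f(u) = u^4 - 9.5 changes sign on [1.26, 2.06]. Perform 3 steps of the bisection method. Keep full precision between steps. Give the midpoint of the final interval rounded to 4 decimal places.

f(1.260000) = -6.979526, f(2.060000) = 8.508141 (opposite signs)
step 1: m = 1.660000, f(m) = -1.906669 < 0 → root in [1.660000, 2.060000]
step 2: m = 1.860000, f(m) = 2.468832 > 0 → root in [1.660000, 1.860000]
step 3: m = 1.760000, f(m) = 0.095126 > 0 → root in [1.660000, 1.760000]
Midpoint of [1.660000, 1.760000] = 1.710000

1.7100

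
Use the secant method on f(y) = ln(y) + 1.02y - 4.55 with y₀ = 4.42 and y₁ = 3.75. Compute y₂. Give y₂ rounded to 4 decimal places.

f(y_0) = 1.444540, f(y_1) = 0.596756
y_2 = 3.750000 - (0.596756)·(3.750000 - 4.420000)/(0.596756 - (1.444540)) = 3.278386; f(y_2) = -0.018695

3.2784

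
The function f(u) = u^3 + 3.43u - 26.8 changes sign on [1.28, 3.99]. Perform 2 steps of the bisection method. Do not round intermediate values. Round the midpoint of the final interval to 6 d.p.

f(1.280000) = -20.312448, f(3.990000) = 50.406899 (opposite signs)
step 1: m = 2.635000, f(m) = 0.533448 > 0 → root in [1.280000, 2.635000]
step 2: m = 1.957500, f(m) = -12.585014 < 0 → root in [1.957500, 2.635000]
Midpoint of [1.957500, 2.635000] = 2.296250

2.296250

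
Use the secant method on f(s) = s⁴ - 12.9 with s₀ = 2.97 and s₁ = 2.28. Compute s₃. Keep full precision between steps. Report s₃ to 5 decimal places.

1.94174

f(s_0) = 64.908277, f(s_1) = 14.123363
s_2 = 2.280000 - (14.123363)·(2.280000 - 2.970000)/(14.123363 - (64.908277)) = 2.088110; f(s_2) = 6.111371
s_3 = 2.088110 - (6.111371)·(2.088110 - 2.280000)/(6.111371 - (14.123363)) = 1.941740; f(s_3) = 1.315583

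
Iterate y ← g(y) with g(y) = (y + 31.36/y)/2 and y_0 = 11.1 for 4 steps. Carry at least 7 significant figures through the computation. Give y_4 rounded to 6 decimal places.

5.600000

y_1 = g(11.100000) = 6.962613
y_2 = g(6.962613) = 5.733335
y_3 = g(5.733335) = 5.601550
y_4 = g(5.601550) = 5.600000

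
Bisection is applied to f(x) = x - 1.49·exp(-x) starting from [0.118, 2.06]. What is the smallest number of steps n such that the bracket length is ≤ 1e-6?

21

Initial width b − a = 2.06 − 0.118 = 1.942000.
After n steps the width is (b−a)/2^n; need (b−a)/2^n ≤ 1e-6.
So n ≥ log₂(1.942000/1e-6) = log₂(1942000.0000) ≈ 20.8891.
Hence n = 21.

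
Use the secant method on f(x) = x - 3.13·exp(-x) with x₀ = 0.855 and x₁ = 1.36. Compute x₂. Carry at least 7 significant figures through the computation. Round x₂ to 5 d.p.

f(x_0) = -0.476136, f(x_1) = 0.556652
x_2 = 1.360000 - (0.556652)·(1.360000 - 0.855000)/(0.556652 - (-0.476136)) = 1.087815; f(x_2) = 0.033156

1.08782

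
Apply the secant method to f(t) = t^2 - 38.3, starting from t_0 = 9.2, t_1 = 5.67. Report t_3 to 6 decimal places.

Secant update: t_(k+1) = t_k − f(t_k)·(t_k − t_(k-1))/(f(t_k) − f(t_(k-1))).
f(t_0) = 46.340000, f(t_1) = -6.151100
t_2 = 5.670000 - (-6.151100)·(5.670000 - 9.200000)/(-6.151100 - (46.340000)) = 6.083658; f(t_2) = -1.289101
t_3 = 6.083658 - (-1.289101)·(6.083658 - 5.670000)/(-1.289101 - (-6.151100)) = 6.193335; f(t_3) = 0.057398

6.193335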